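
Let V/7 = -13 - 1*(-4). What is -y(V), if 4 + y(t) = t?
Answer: 67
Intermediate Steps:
V = -63 (V = 7*(-13 - 1*(-4)) = 7*(-13 + 4) = 7*(-9) = -63)
y(t) = -4 + t
-y(V) = -(-4 - 63) = -1*(-67) = 67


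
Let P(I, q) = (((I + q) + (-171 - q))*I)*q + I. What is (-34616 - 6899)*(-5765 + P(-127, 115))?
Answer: -180440712970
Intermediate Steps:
P(I, q) = I + I*q*(-171 + I) (P(I, q) = ((-171 + I)*I)*q + I = (I*(-171 + I))*q + I = I*q*(-171 + I) + I = I + I*q*(-171 + I))
(-34616 - 6899)*(-5765 + P(-127, 115)) = (-34616 - 6899)*(-5765 - 127*(1 - 171*115 - 127*115)) = -41515*(-5765 - 127*(1 - 19665 - 14605)) = -41515*(-5765 - 127*(-34269)) = -41515*(-5765 + 4352163) = -41515*4346398 = -180440712970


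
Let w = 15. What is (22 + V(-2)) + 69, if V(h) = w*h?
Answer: 61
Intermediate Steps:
V(h) = 15*h
(22 + V(-2)) + 69 = (22 + 15*(-2)) + 69 = (22 - 30) + 69 = -8 + 69 = 61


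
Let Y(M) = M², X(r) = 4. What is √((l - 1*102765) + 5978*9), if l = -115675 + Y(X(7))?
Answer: I*√164622 ≈ 405.74*I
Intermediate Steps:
l = -115659 (l = -115675 + 4² = -115675 + 16 = -115659)
√((l - 1*102765) + 5978*9) = √((-115659 - 1*102765) + 5978*9) = √((-115659 - 102765) + 53802) = √(-218424 + 53802) = √(-164622) = I*√164622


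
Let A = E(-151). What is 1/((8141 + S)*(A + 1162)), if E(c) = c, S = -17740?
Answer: -1/9704589 ≈ -1.0304e-7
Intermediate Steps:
A = -151
1/((8141 + S)*(A + 1162)) = 1/((8141 - 17740)*(-151 + 1162)) = 1/(-9599*1011) = 1/(-9704589) = -1/9704589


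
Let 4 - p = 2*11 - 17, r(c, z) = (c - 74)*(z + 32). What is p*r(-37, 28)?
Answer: 6660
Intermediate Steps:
r(c, z) = (-74 + c)*(32 + z)
p = -1 (p = 4 - (2*11 - 17) = 4 - (22 - 17) = 4 - 1*5 = 4 - 5 = -1)
p*r(-37, 28) = -(-2368 - 74*28 + 32*(-37) - 37*28) = -(-2368 - 2072 - 1184 - 1036) = -1*(-6660) = 6660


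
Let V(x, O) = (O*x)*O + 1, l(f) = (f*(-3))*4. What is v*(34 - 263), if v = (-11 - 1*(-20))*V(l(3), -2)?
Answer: 294723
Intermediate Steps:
l(f) = -12*f (l(f) = -3*f*4 = -12*f)
V(x, O) = 1 + x*O**2 (V(x, O) = x*O**2 + 1 = 1 + x*O**2)
v = -1287 (v = (-11 - 1*(-20))*(1 - 12*3*(-2)**2) = (-11 + 20)*(1 - 36*4) = 9*(1 - 144) = 9*(-143) = -1287)
v*(34 - 263) = -1287*(34 - 263) = -1287*(-229) = 294723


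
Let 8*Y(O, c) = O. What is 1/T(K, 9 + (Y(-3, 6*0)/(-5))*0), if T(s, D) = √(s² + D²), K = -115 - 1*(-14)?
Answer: √10282/10282 ≈ 0.0098619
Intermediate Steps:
Y(O, c) = O/8
K = -101 (K = -115 + 14 = -101)
T(s, D) = √(D² + s²)
1/T(K, 9 + (Y(-3, 6*0)/(-5))*0) = 1/(√((9 + (((⅛)*(-3))/(-5))*0)² + (-101)²)) = 1/(√((9 - 3/8*(-⅕)*0)² + 10201)) = 1/(√((9 + (3/40)*0)² + 10201)) = 1/(√((9 + 0)² + 10201)) = 1/(√(9² + 10201)) = 1/(√(81 + 10201)) = 1/(√10282) = √10282/10282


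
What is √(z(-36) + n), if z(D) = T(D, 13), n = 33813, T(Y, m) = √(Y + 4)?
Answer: √(33813 + 4*I*√2) ≈ 183.88 + 0.015*I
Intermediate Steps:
T(Y, m) = √(4 + Y)
z(D) = √(4 + D)
√(z(-36) + n) = √(√(4 - 36) + 33813) = √(√(-32) + 33813) = √(4*I*√2 + 33813) = √(33813 + 4*I*√2)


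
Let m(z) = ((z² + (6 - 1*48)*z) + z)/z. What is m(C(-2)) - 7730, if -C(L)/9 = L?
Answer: -7753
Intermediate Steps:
C(L) = -9*L
m(z) = (z² - 41*z)/z (m(z) = ((z² + (6 - 48)*z) + z)/z = ((z² - 42*z) + z)/z = (z² - 41*z)/z)
m(C(-2)) - 7730 = (-41 - 9*(-2)) - 7730 = (-41 + 18) - 7730 = -23 - 7730 = -7753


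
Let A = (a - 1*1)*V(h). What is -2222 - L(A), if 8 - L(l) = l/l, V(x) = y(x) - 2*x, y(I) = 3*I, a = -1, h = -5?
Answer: -2229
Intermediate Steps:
V(x) = x (V(x) = 3*x - 2*x = x)
A = 10 (A = (-1 - 1*1)*(-5) = (-1 - 1)*(-5) = -2*(-5) = 10)
L(l) = 7 (L(l) = 8 - l/l = 8 - 1*1 = 8 - 1 = 7)
-2222 - L(A) = -2222 - 1*7 = -2222 - 7 = -2229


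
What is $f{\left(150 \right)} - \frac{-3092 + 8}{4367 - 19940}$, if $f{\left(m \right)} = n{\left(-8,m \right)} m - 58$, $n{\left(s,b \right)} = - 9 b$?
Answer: $- \frac{1051479606}{5191} \approx -2.0256 \cdot 10^{5}$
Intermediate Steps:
$f{\left(m \right)} = -58 - 9 m^{2}$ ($f{\left(m \right)} = - 9 m m - 58 = - 9 m^{2} - 58 = -58 - 9 m^{2}$)
$f{\left(150 \right)} - \frac{-3092 + 8}{4367 - 19940} = \left(-58 - 9 \cdot 150^{2}\right) - \frac{-3092 + 8}{4367 - 19940} = \left(-58 - 202500\right) - - \frac{3084}{-15573} = \left(-58 - 202500\right) - \left(-3084\right) \left(- \frac{1}{15573}\right) = -202558 - \frac{1028}{5191} = - \frac{1051479606}{5191}$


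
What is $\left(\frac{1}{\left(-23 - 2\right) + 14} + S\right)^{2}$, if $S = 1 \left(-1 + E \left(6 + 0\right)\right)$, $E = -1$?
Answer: $\frac{6084}{121} \approx 50.281$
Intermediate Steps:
$S = -7$ ($S = 1 \left(-1 - \left(6 + 0\right)\right) = 1 \left(-1 - 6\right) = 1 \left(-7\right) = -7$)
$\left(\frac{1}{\left(-23 - 2\right) + 14} + S\right)^{2} = \left(\frac{1}{\left(-23 - 2\right) + 14} - 7\right)^{2} = \left(\frac{1}{-25 + 14} - 7\right)^{2} = \left(\frac{1}{-11} - 7\right)^{2} = \left(- \frac{1}{11} - 7\right)^{2} = \left(- \frac{78}{11}\right)^{2} = \frac{6084}{121}$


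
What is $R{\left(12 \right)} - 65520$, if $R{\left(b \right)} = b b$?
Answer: $-65376$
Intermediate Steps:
$R{\left(b \right)} = b^{2}$
$R{\left(12 \right)} - 65520 = 12^{2} - 65520 = 144 - 65520 = -65376$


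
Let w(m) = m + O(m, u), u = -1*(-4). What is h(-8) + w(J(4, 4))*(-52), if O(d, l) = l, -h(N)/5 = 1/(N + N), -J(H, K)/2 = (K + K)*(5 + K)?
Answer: 116485/16 ≈ 7280.3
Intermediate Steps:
J(H, K) = -4*K*(5 + K) (J(H, K) = -2*(K + K)*(5 + K) = -2*2*K*(5 + K) = -4*K*(5 + K))
u = 4
h(N) = -5/(2*N) (h(N) = -5/(N + N) = -5*1/(2*N) = -5/(2*N))
w(m) = 4 + m (w(m) = m + 4 = 4 + m)
h(-8) + w(J(4, 4))*(-52) = -5/2/(-8) + (4 - 4*4*(5 + 4))*(-52) = -5/2*(-⅛) + (4 - 4*4*9)*(-52) = 5/16 + (4 - 144)*(-52) = 5/16 - 140*(-52) = 5/16 + 7280 = 116485/16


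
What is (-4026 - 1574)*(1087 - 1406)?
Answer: 1786400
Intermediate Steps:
(-4026 - 1574)*(1087 - 1406) = -5600*(-319) = 1786400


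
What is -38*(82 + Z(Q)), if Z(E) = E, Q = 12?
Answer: -3572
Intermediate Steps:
-38*(82 + Z(Q)) = -38*(82 + 12) = -38*94 = -3572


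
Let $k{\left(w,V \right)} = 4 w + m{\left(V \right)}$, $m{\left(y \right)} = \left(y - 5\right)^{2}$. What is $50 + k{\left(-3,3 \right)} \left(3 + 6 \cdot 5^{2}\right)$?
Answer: $-1174$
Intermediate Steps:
$m{\left(y \right)} = \left(-5 + y\right)^{2}$
$k{\left(w,V \right)} = \left(-5 + V\right)^{2} + 4 w$ ($k{\left(w,V \right)} = 4 w + \left(-5 + V\right)^{2} = \left(-5 + V\right)^{2} + 4 w$)
$50 + k{\left(-3,3 \right)} \left(3 + 6 \cdot 5^{2}\right) = 50 + \left(\left(-5 + 3\right)^{2} + 4 \left(-3\right)\right) \left(3 + 6 \cdot 5^{2}\right) = 50 + \left(\left(-2\right)^{2} - 12\right) \left(3 + 6 \cdot 25\right) = 50 + \left(4 - 12\right) \left(3 + 150\right) = 50 - 1224 = -1174$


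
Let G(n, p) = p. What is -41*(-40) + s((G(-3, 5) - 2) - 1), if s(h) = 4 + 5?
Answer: 1649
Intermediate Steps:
s(h) = 9
-41*(-40) + s((G(-3, 5) - 2) - 1) = -41*(-40) + 9 = 1640 + 9 = 1649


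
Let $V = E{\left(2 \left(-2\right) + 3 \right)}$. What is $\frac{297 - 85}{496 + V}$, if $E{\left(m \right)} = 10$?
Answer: $\frac{106}{253} \approx 0.41897$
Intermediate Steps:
$V = 10$
$\frac{297 - 85}{496 + V} = \frac{297 - 85}{496 + 10} = \frac{212}{506} = 212 \cdot \frac{1}{506} = \frac{106}{253}$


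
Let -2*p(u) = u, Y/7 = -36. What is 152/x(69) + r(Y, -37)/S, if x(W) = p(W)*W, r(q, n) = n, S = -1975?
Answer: -424243/9402975 ≈ -0.045118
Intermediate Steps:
Y = -252 (Y = 7*(-36) = -252)
p(u) = -u/2
x(W) = -W²/2 (x(W) = (-W/2)*W = -W²/2)
152/x(69) + r(Y, -37)/S = 152/((-½*69²)) - 37/(-1975) = 152/((-½*4761)) - 37*(-1/1975) = 152/(-4761/2) + 37/1975 = 152*(-2/4761) + 37/1975 = -304/4761 + 37/1975 = -424243/9402975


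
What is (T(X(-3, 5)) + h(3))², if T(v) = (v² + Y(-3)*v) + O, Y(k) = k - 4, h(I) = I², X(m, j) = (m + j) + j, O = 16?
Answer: 625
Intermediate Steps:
X(m, j) = m + 2*j (X(m, j) = (j + m) + j = m + 2*j)
Y(k) = -4 + k
T(v) = 16 + v² - 7*v (T(v) = (v² + (-4 - 3)*v) + 16 = (v² - 7*v) + 16 = 16 + v² - 7*v)
(T(X(-3, 5)) + h(3))² = ((16 + (-3 + 2*5)² - 7*(-3 + 2*5)) + 3²)² = ((16 + (-3 + 10)² - 7*(-3 + 10)) + 9)² = ((16 + 7² - 7*7) + 9)² = ((16 + 49 - 49) + 9)² = (16 + 9)² = 25² = 625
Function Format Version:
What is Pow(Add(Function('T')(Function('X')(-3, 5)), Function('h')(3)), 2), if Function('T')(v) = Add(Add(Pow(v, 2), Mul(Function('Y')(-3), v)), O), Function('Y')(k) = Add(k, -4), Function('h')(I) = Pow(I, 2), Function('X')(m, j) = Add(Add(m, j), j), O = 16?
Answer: 625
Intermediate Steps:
Function('X')(m, j) = Add(m, Mul(2, j)) (Function('X')(m, j) = Add(Add(j, m), j) = Add(m, Mul(2, j)))
Function('Y')(k) = Add(-4, k)
Function('T')(v) = Add(16, Pow(v, 2), Mul(-7, v)) (Function('T')(v) = Add(Add(Pow(v, 2), Mul(Add(-4, -3), v)), 16) = Add(Add(Pow(v, 2), Mul(-7, v)), 16) = Add(16, Pow(v, 2), Mul(-7, v)))
Pow(Add(Function('T')(Function('X')(-3, 5)), Function('h')(3)), 2) = Pow(Add(Add(16, Pow(Add(-3, Mul(2, 5)), 2), Mul(-7, Add(-3, Mul(2, 5)))), Pow(3, 2)), 2) = Pow(Add(Add(16, Pow(Add(-3, 10), 2), Mul(-7, Add(-3, 10))), 9), 2) = Pow(Add(Add(16, Pow(7, 2), Mul(-7, 7)), 9), 2) = Pow(Add(Add(16, 49, -49), 9), 2) = Pow(Add(16, 9), 2) = Pow(25, 2) = 625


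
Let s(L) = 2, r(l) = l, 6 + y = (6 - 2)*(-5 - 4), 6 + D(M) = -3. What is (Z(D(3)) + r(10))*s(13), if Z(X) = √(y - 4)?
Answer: 20 + 2*I*√46 ≈ 20.0 + 13.565*I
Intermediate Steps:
D(M) = -9 (D(M) = -6 - 3 = -9)
y = -42 (y = -6 + (6 - 2)*(-5 - 4) = -6 + 4*(-9) = -6 - 36 = -42)
Z(X) = I*√46 (Z(X) = √(-42 - 4) = √(-46) = I*√46)
(Z(D(3)) + r(10))*s(13) = (I*√46 + 10)*2 = (10 + I*√46)*2 = 20 + 2*I*√46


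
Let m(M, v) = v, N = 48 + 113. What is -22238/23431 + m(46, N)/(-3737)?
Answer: -86875797/87561647 ≈ -0.99217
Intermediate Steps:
N = 161
-22238/23431 + m(46, N)/(-3737) = -22238/23431 + 161/(-3737) = -22238*1/23431 + 161*(-1/3737) = -22238/23431 - 161/3737 = -86875797/87561647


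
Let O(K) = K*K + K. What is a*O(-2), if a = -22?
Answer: -44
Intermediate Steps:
O(K) = K + K² (O(K) = K² + K = K + K²)
a*O(-2) = -(-44)*(1 - 2) = -(-44)*(-1) = -22*2 = -44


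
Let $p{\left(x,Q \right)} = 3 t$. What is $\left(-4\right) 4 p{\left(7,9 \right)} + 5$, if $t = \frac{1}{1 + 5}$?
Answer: $-3$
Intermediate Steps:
$t = \frac{1}{6} \approx 0.16667$
$p{\left(x,Q \right)} = \frac{1}{2}$ ($p{\left(x,Q \right)} = 3 \cdot \frac{1}{6} = \frac{1}{2}$)
$\left(-4\right) 4 p{\left(7,9 \right)} + 5 = \left(-4\right) 4 \cdot \frac{1}{2} + 5 = \left(-16\right) \frac{1}{2} + 5 = -8 + 5 = -3$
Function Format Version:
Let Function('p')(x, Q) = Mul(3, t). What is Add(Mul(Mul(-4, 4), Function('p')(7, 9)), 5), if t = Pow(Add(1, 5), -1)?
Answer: -3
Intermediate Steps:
t = Rational(1, 6) (t = Pow(6, -1) = Rational(1, 6) ≈ 0.16667)
Function('p')(x, Q) = Rational(1, 2) (Function('p')(x, Q) = Mul(3, Rational(1, 6)) = Rational(1, 2))
Add(Mul(Mul(-4, 4), Function('p')(7, 9)), 5) = Add(Mul(Mul(-4, 4), Rational(1, 2)), 5) = Add(Mul(-16, Rational(1, 2)), 5) = Add(-8, 5) = -3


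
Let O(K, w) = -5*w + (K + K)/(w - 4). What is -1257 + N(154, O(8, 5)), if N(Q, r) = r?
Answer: -1266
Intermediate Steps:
O(K, w) = -5*w + 2*K/(-4 + w) (O(K, w) = -5*w + (2*K)/(-4 + w) = -5*w + 2*K/(-4 + w))
-1257 + N(154, O(8, 5)) = -1257 + (-5*5² + 2*8 + 20*5)/(-4 + 5) = -1257 + (-5*25 + 16 + 100)/1 = -1257 + 1*(-125 + 16 + 100) = -1257 + 1*(-9) = -1257 - 9 = -1266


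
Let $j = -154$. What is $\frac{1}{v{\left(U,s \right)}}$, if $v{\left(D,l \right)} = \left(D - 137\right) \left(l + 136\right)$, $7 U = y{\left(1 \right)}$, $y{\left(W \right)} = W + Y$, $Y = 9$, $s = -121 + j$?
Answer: $\frac{7}{131911} \approx 5.3066 \cdot 10^{-5}$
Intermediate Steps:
$s = -275$ ($s = -121 - 154 = -275$)
$y{\left(W \right)} = 9 + W$ ($y{\left(W \right)} = W + 9 = 9 + W$)
$U = \frac{10}{7}$ ($U = \frac{9 + 1}{7} = \frac{1}{7} \cdot 10 = \frac{10}{7} \approx 1.4286$)
$v{\left(D,l \right)} = \left(-137 + D\right) \left(136 + l\right)$
$\frac{1}{v{\left(U,s \right)}} = \frac{1}{-18632 - -37675 + 136 \cdot \frac{10}{7} + \frac{10}{7} \left(-275\right)} = \frac{1}{-18632 + 37675 + \frac{1360}{7} - \frac{2750}{7}} = \frac{1}{\frac{131911}{7}} = \frac{7}{131911}$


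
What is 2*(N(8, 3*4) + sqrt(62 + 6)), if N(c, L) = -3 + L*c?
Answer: 186 + 4*sqrt(17) ≈ 202.49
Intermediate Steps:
2*(N(8, 3*4) + sqrt(62 + 6)) = 2*((-3 + (3*4)*8) + sqrt(62 + 6)) = 2*((-3 + 12*8) + sqrt(68)) = 2*((-3 + 96) + 2*sqrt(17)) = 2*(93 + 2*sqrt(17)) = 186 + 4*sqrt(17)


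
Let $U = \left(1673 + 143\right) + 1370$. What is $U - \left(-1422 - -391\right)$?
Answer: $4217$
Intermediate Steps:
$U = 3186$ ($U = 1816 + 1370 = 3186$)
$U - \left(-1422 - -391\right) = 3186 - \left(-1422 - -391\right) = 3186 - \left(-1422 + 391\right) = 3186 - -1031 = 3186 + 1031 = 4217$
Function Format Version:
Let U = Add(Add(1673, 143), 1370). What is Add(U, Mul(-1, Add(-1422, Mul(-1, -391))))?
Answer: 4217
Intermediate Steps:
U = 3186 (U = Add(1816, 1370) = 3186)
Add(U, Mul(-1, Add(-1422, Mul(-1, -391)))) = Add(3186, Mul(-1, Add(-1422, Mul(-1, -391)))) = Add(3186, Mul(-1, Add(-1422, 391))) = Add(3186, Mul(-1, -1031)) = Add(3186, 1031) = 4217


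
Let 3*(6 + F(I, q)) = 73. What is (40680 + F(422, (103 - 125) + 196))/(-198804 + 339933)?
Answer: 122095/423387 ≈ 0.28838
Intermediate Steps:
F(I, q) = 55/3 (F(I, q) = -6 + (1/3)*73 = -6 + 73/3 = 55/3)
(40680 + F(422, (103 - 125) + 196))/(-198804 + 339933) = (40680 + 55/3)/(-198804 + 339933) = (122095/3)/141129 = (122095/3)*(1/141129) = 122095/423387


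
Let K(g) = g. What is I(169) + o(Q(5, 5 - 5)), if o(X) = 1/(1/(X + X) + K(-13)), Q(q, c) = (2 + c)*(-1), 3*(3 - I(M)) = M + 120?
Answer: -14852/159 ≈ -93.409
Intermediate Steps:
I(M) = -37 - M/3 (I(M) = 3 - (M + 120)/3 = 3 - (120 + M)/3 = 3 + (-40 - M/3) = -37 - M/3)
Q(q, c) = -2 - c
o(X) = 1/(-13 + 1/(2*X)) (o(X) = 1/(1/(X + X) - 13) = 1/(1/(2*X) - 13) = 1/(-13 + 1/(2*X)))
I(169) + o(Q(5, 5 - 5)) = (-37 - ⅓*169) + 2*(-2 - (5 - 5))/(1 - 26*(-2 - (5 - 5))) = (-37 - 169/3) + 2*(-2 - 1*0)/(1 - 26*(-2 - 1*0)) = -280/3 + 2*(-2 + 0)/(1 - 26*(-2 + 0)) = -280/3 + 2*(-2)/(1 - 26*(-2)) = -280/3 + 2*(-2)/(1 + 52) = -280/3 + 2*(-2)/53 = -280/3 + 2*(-2)*(1/53) = -280/3 - 4/53 = -14852/159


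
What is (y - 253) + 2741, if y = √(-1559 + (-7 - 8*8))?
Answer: 2488 + I*√1630 ≈ 2488.0 + 40.373*I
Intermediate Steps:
y = I*√1630 (y = √(-1559 + (-7 - 64)) = √(-1559 - 71) = √(-1630) = I*√1630 ≈ 40.373*I)
(y - 253) + 2741 = (I*√1630 - 253) + 2741 = (-253 + I*√1630) + 2741 = 2488 + I*√1630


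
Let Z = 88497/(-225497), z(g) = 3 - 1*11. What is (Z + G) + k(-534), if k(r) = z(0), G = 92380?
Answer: 20829520387/225497 ≈ 92372.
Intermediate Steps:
z(g) = -8 (z(g) = 3 - 11 = -8)
k(r) = -8
Z = -88497/225497 (Z = 88497*(-1/225497) = -88497/225497 ≈ -0.39245)
(Z + G) + k(-534) = (-88497/225497 + 92380) - 8 = 20831324363/225497 - 8 = 20829520387/225497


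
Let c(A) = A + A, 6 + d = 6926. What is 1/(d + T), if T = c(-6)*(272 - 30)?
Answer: 1/4016 ≈ 0.00024900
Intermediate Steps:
d = 6920 (d = -6 + 6926 = 6920)
c(A) = 2*A
T = -2904 (T = (2*(-6))*(272 - 30) = -12*242 = -2904)
1/(d + T) = 1/(6920 - 2904) = 1/4016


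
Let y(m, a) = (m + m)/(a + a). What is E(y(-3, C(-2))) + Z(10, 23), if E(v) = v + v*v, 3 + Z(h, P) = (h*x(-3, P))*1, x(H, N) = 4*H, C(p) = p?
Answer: -477/4 ≈ -119.25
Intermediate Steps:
y(m, a) = m/a (y(m, a) = (2*m)/((2*a)) = (2*m)*(1/(2*a)) = m/a)
Z(h, P) = -3 - 12*h (Z(h, P) = -3 + (h*(4*(-3)))*1 = -3 + (h*(-12))*1 = -3 - 12*h*1 = -3 - 12*h)
E(v) = v + v**2
E(y(-3, C(-2))) + Z(10, 23) = (-3/(-2))*(1 - 3/(-2)) + (-3 - 12*10) = (-3*(-1/2))*(1 - 3*(-1/2)) + (-3 - 120) = 3*(1 + 3/2)/2 - 123 = (3/2)*(5/2) - 123 = 15/4 - 123 = -477/4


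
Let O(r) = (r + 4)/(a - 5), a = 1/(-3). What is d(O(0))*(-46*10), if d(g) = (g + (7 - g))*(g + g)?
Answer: 4830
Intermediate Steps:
a = -⅓ ≈ -0.33333
O(r) = -¾ - 3*r/16 (O(r) = (r + 4)/(-⅓ - 5) = (4 + r)/(-16/3) = (4 + r)*(-3/16) = -¾ - 3*r/16)
d(g) = 14*g (d(g) = 7*(2*g) = 14*g)
d(O(0))*(-46*10) = (14*(-¾ - 3/16*0))*(-46*10) = (14*(-¾ + 0))*(-460) = (14*(-¾))*(-460) = -21/2*(-460) = 4830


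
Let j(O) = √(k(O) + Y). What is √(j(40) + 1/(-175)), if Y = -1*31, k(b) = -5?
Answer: √(-7 + 7350*I)/35 ≈ 1.7312 + 1.7329*I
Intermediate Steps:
Y = -31
j(O) = 6*I (j(O) = √(-5 - 31) = √(-36) = 6*I)
√(j(40) + 1/(-175)) = √(6*I + 1/(-175)) = √(6*I - 1/175) = √(-1/175 + 6*I)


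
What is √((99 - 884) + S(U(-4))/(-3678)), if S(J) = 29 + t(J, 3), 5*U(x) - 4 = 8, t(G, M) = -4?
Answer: I*√10619323890/3678 ≈ 28.018*I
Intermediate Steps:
U(x) = 12/5 (U(x) = ⅘ + (⅕)*8 = ⅘ + 8/5 = 12/5)
S(J) = 25 (S(J) = 29 - 4 = 25)
√((99 - 884) + S(U(-4))/(-3678)) = √((99 - 884) + 25/(-3678)) = √(-785 + 25*(-1/3678)) = √(-785 - 25/3678) = √(-2887255/3678) = I*√10619323890/3678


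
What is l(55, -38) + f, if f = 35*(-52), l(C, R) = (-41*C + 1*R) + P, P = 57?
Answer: -4056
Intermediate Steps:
l(C, R) = 57 + R - 41*C (l(C, R) = (-41*C + 1*R) + 57 = (-41*C + R) + 57 = (R - 41*C) + 57 = 57 + R - 41*C)
f = -1820
l(55, -38) + f = (57 - 38 - 41*55) - 1820 = (57 - 38 - 2255) - 1820 = -2236 - 1820 = -4056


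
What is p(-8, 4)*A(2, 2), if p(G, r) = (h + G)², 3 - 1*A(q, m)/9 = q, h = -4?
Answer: 1296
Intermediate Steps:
A(q, m) = 27 - 9*q
p(G, r) = (-4 + G)²
p(-8, 4)*A(2, 2) = (-4 - 8)²*(27 - 9*2) = (-12)²*(27 - 18) = 144*9 = 1296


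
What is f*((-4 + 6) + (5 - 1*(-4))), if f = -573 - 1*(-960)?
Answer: 4257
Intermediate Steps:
f = 387 (f = -573 + 960 = 387)
f*((-4 + 6) + (5 - 1*(-4))) = 387*((-4 + 6) + (5 - 1*(-4))) = 387*(2 + (5 + 4)) = 387*(2 + 9) = 387*11 = 4257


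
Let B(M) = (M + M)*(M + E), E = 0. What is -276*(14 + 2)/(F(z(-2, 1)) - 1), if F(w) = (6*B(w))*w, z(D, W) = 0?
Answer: 4416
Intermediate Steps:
B(M) = 2*M² (B(M) = (M + M)*(M + 0) = (2*M)*M = 2*M²)
F(w) = 12*w³ (F(w) = (6*(2*w²))*w = (12*w²)*w = 12*w³)
-276*(14 + 2)/(F(z(-2, 1)) - 1) = -276*(14 + 2)/(12*0³ - 1) = -276*16/(12*0 - 1) = -276*16/(0 - 1) = -276/((-1*1/16)) = -276/(-1/16) = -276*(-16) = 4416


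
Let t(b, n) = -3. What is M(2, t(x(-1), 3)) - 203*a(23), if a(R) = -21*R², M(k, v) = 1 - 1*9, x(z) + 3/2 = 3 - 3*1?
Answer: 2255119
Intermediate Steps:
x(z) = -3/2 (x(z) = -3/2 + (3 - 3*1) = -3/2 + (3 - 3) = -3/2 + 0 = -3/2)
M(k, v) = -8 (M(k, v) = 1 - 9 = -8)
M(2, t(x(-1), 3)) - 203*a(23) = -8 - (-4263)*23² = -8 - (-4263)*529 = -8 - 203*(-11109) = -8 + 2255127 = 2255119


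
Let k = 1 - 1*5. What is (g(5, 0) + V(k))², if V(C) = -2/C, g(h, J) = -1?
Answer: ¼ ≈ 0.25000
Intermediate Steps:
k = -4 (k = 1 - 5 = -4)
(g(5, 0) + V(k))² = (-1 - 2/(-4))² = (-1 - 2*(-¼))² = (-1 + ½)² = (-½)² = ¼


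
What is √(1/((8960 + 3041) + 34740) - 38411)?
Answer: 5*I*√3356692855822/46741 ≈ 195.99*I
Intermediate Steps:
√(1/((8960 + 3041) + 34740) - 38411) = √(1/(12001 + 34740) - 38411) = √(1/46741 - 38411) = √(-1795368550/46741) = 5*I*√3356692855822/46741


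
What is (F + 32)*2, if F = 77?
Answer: 218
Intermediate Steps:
(F + 32)*2 = (77 + 32)*2 = 109*2 = 218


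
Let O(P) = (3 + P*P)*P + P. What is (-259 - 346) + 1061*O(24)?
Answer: 14768515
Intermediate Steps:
O(P) = P + P*(3 + P²) (O(P) = (3 + P²)*P + P = P*(3 + P²) + P = P + P*(3 + P²))
(-259 - 346) + 1061*O(24) = (-259 - 346) + 1061*(24*(4 + 24²)) = -605 + 1061*(24*(4 + 576)) = -605 + 1061*(24*580) = -605 + 1061*13920 = -605 + 14769120 = 14768515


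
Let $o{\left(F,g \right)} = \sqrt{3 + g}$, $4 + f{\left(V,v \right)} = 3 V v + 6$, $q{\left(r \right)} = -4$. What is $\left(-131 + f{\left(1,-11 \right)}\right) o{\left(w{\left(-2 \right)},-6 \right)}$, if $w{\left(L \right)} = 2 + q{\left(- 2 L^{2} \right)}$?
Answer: $- 162 i \sqrt{3} \approx - 280.59 i$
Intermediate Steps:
$f{\left(V,v \right)} = 2 + 3 V v$ ($f{\left(V,v \right)} = -4 + \left(3 V v + 6\right) = -4 + \left(6 + 3 V v\right) = 2 + 3 V v$)
$w{\left(L \right)} = -2$ ($w{\left(L \right)} = 2 - 4 = -2$)
$\left(-131 + f{\left(1,-11 \right)}\right) o{\left(w{\left(-2 \right)},-6 \right)} = \left(-131 + \left(2 + 3 \cdot 1 \left(-11\right)\right)\right) \sqrt{3 - 6} = \left(-131 + \left(2 - 33\right)\right) \sqrt{-3} = \left(-131 - 31\right) i \sqrt{3} = - 162 i \sqrt{3}$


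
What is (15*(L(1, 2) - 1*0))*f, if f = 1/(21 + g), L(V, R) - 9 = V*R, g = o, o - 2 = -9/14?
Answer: 2310/313 ≈ 7.3802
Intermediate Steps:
o = 19/14 (o = 2 - 9/14 = 19/14 ≈ 1.3571)
g = 19/14 ≈ 1.3571
L(V, R) = 9 + R*V (L(V, R) = 9 + V*R = 9 + R*V)
f = 14/313 (f = 1/(21 + 19/14) = 1/(313/14) = 14/313 ≈ 0.044728)
(15*(L(1, 2) - 1*0))*f = (15*((9 + 2*1) - 1*0))*(14/313) = (15*((9 + 2) + 0))*(14/313) = (15*(11 + 0))*(14/313) = (15*11)*(14/313) = 165*(14/313) = 2310/313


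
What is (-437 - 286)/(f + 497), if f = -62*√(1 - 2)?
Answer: -359331/250853 - 44826*I/250853 ≈ -1.4324 - 0.17869*I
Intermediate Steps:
f = -62*I ≈ -62.0*I
(-437 - 286)/(f + 497) = (-437 - 286)/(-62*I + 497) = -723*(497 + 62*I)/250853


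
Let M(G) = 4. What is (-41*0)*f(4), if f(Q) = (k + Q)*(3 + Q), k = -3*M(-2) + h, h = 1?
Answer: 0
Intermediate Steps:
k = -11 (k = -3*4 + 1 = -12 + 1 = -11)
f(Q) = (-11 + Q)*(3 + Q)
(-41*0)*f(4) = (-41*0)*(-33 + 4² - 8*4) = 0*(-33 + 16 - 32) = 0*(-49) = 0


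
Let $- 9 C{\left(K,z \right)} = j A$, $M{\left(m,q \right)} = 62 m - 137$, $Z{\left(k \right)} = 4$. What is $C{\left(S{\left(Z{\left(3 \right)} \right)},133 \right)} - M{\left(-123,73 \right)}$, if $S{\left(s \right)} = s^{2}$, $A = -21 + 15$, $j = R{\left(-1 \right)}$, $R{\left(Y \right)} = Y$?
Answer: $\frac{23287}{3} \approx 7762.3$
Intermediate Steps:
$j = -1$
$A = -6$
$M{\left(m,q \right)} = -137 + 62 m$
$C{\left(K,z \right)} = - \frac{2}{3}$ ($C{\left(K,z \right)} = - \frac{\left(-1\right) \left(-6\right)}{9} = \left(- \frac{1}{9}\right) 6 = - \frac{2}{3}$)
$C{\left(S{\left(Z{\left(3 \right)} \right)},133 \right)} - M{\left(-123,73 \right)} = - \frac{2}{3} - \left(-137 + 62 \left(-123\right)\right) = - \frac{2}{3} - \left(-137 - 7626\right) = - \frac{2}{3} - -7763 = - \frac{2}{3} + 7763 = \frac{23287}{3}$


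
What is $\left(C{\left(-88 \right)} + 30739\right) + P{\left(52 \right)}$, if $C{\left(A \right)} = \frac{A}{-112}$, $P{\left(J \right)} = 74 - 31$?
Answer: $\frac{430959}{14} \approx 30783.0$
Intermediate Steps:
$P{\left(J \right)} = 43$
$C{\left(A \right)} = - \frac{A}{112}$ ($C{\left(A \right)} = A \left(- \frac{1}{112}\right) = - \frac{A}{112}$)
$\left(C{\left(-88 \right)} + 30739\right) + P{\left(52 \right)} = \left(\left(- \frac{1}{112}\right) \left(-88\right) + 30739\right) + 43 = \left(\frac{11}{14} + 30739\right) + 43 = \frac{430357}{14} + 43 = \frac{430959}{14}$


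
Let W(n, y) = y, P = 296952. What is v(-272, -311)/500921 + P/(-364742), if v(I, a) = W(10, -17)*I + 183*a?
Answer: -83910743615/91353463691 ≈ -0.91853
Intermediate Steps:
v(I, a) = -17*I + 183*a
v(-272, -311)/500921 + P/(-364742) = (-17*(-272) + 183*(-311))/500921 + 296952/(-364742) = (4624 - 56913)*(1/500921) + 296952*(-1/364742) = -52289*1/500921 - 148476/182371 = -52289/500921 - 148476/182371 = -83910743615/91353463691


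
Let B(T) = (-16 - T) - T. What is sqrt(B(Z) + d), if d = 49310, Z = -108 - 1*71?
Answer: 2*sqrt(12413) ≈ 222.83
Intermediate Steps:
Z = -179 (Z = -108 - 71 = -179)
B(T) = -16 - 2*T
sqrt(B(Z) + d) = sqrt((-16 - 2*(-179)) + 49310) = sqrt((-16 + 358) + 49310) = sqrt(342 + 49310) = sqrt(49652) = 2*sqrt(12413)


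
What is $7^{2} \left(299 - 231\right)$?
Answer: $3332$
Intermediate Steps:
$7^{2} \left(299 - 231\right) = 49 \cdot 68 = 3332$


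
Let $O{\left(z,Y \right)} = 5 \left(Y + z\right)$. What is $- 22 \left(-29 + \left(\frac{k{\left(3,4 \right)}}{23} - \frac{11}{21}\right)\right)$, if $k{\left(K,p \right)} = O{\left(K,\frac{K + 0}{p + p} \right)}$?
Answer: $\frac{1223695}{1932} \approx 633.38$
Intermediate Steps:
$O{\left(z,Y \right)} = 5 Y + 5 z$
$k{\left(K,p \right)} = 5 K + \frac{5 K}{2 p}$ ($k{\left(K,p \right)} = 5 \frac{K + 0}{p + p} + 5 K = 5 \frac{K}{2 p} + 5 K = \frac{5 K}{2 p} + 5 K = 5 K + \frac{5 K}{2 p}$)
$- 22 \left(-29 + \left(\frac{k{\left(3,4 \right)}}{23} - \frac{11}{21}\right)\right) = - 22 \left(-29 - \left(\frac{11}{21} - \frac{5 \cdot 3 + \frac{5}{2} \cdot 3 \cdot \frac{1}{4}}{23}\right)\right) = - 22 \left(-29 - \left(\frac{11}{21} - \left(15 + \frac{5}{2} \cdot 3 \cdot \frac{1}{4}\right) \frac{1}{23}\right)\right) = - 22 \left(-29 - \left(\frac{11}{21} - \left(15 + \frac{15}{8}\right) \frac{1}{23}\right)\right) = - 22 \left(-29 + \left(\frac{135}{8} \cdot \frac{1}{23} - \frac{11}{21}\right)\right) = - 22 \left(-29 + \left(\frac{135}{184} - \frac{11}{21}\right)\right) = - 22 \left(-29 + \frac{811}{3864}\right) = \left(-22\right) \left(- \frac{111245}{3864}\right) = \frac{1223695}{1932}$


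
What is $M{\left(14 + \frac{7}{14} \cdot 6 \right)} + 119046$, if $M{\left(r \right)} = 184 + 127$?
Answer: $119357$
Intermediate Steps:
$M{\left(r \right)} = 311$
$M{\left(14 + \frac{7}{14} \cdot 6 \right)} + 119046 = 311 + 119046 = 119357$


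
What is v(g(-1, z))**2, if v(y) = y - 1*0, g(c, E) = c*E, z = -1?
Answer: 1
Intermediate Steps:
g(c, E) = E*c
v(y) = y (v(y) = y + 0 = y)
v(g(-1, z))**2 = (-1*(-1))**2 = 1**2 = 1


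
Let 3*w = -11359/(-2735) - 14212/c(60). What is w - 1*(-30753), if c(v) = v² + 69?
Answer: 925795577536/30104145 ≈ 30753.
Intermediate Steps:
c(v) = 69 + v²
w = 2806351/30104145 (w = (-11359/(-2735) - 14212/(69 + 60²))/3 = (-11359*(-1/2735) - 14212/(69 + 3600))/3 = (11359/2735 - 14212/3669)/3 = (⅓)*(2806351/10034715) = 2806351/30104145 ≈ 0.093221)
w - 1*(-30753) = 2806351/30104145 - 1*(-30753) = 2806351/30104145 + 30753 = 925795577536/30104145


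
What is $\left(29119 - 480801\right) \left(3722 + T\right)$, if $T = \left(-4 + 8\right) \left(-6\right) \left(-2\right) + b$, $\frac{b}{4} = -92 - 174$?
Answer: $-1222251492$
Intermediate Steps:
$b = -1064$ ($b = 4 \left(-92 - 174\right) = 4 \left(-266\right) = -1064$)
$T = -1016$ ($T = \left(-4 + 8\right) \left(-6\right) \left(-2\right) - 1064 = 4 \left(-6\right) \left(-2\right) - 1064 = \left(-24\right) \left(-2\right) - 1064 = 48 - 1064 = -1016$)
$\left(29119 - 480801\right) \left(3722 + T\right) = \left(29119 - 480801\right) \left(3722 - 1016\right) = \left(-451682\right) 2706 = -1222251492$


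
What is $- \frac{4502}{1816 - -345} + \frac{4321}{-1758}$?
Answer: $- \frac{17252197}{3799038} \approx -4.5412$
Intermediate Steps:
$- \frac{4502}{1816 - -345} + \frac{4321}{-1758} = - \frac{4502}{1816 + 345} + 4321 \left(- \frac{1}{1758}\right) = - \frac{4502}{2161} - \frac{4321}{1758} = - \frac{17252197}{3799038}$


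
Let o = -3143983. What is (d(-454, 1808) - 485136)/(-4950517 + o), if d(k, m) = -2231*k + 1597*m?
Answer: -1707557/4047250 ≈ -0.42191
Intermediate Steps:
(d(-454, 1808) - 485136)/(-4950517 + o) = ((-2231*(-454) + 1597*1808) - 485136)/(-4950517 - 3143983) = ((1012874 + 2887376) - 485136)/(-8094500) = (3900250 - 485136)*(-1/8094500) = 3415114*(-1/8094500) = -1707557/4047250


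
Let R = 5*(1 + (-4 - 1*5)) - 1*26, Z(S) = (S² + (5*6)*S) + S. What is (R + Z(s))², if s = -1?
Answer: 9216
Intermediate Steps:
Z(S) = S² + 31*S (Z(S) = (S² + 30*S) + S = S² + 31*S)
R = -66 (R = 5*(1 + (-4 - 5)) - 26 = 5*(1 - 9) - 26 = 5*(-8) - 26 = -40 - 26 = -66)
(R + Z(s))² = (-66 - (31 - 1))² = (-66 - 1*30)² = (-66 - 30)² = (-96)² = 9216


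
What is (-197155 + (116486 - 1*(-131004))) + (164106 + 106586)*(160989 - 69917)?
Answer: 24652512159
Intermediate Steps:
(-197155 + (116486 - 1*(-131004))) + (164106 + 106586)*(160989 - 69917) = (-197155 + (116486 + 131004)) + 270692*91072 = (-197155 + 247490) + 24652461824 = 50335 + 24652461824 = 24652512159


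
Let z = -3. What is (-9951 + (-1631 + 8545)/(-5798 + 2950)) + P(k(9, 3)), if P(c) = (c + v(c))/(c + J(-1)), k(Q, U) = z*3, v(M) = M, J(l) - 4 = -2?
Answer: -99190135/9968 ≈ -9950.9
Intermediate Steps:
J(l) = 2 (J(l) = 4 - 2 = 2)
k(Q, U) = -9 (k(Q, U) = -3*3 = -9)
P(c) = 2*c/(2 + c) (P(c) = (c + c)/(c + 2) = (2*c)/(2 + c) = 2*c/(2 + c))
(-9951 + (-1631 + 8545)/(-5798 + 2950)) + P(k(9, 3)) = (-9951 + (-1631 + 8545)/(-5798 + 2950)) + 2*(-9)/(2 - 9) = (-9951 + 6914/(-2848)) + 2*(-9)/(-7) = (-9951 + 6914*(-1/2848)) + 2*(-9)*(-⅐) = (-9951 - 3457/1424) + 18/7 = -14173681/1424 + 18/7 = -99190135/9968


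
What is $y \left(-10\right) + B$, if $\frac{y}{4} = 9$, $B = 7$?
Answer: $-353$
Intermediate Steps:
$y = 36$ ($y = 4 \cdot 9 = 36$)
$y \left(-10\right) + B = 36 \left(-10\right) + 7 = -360 + 7 = -353$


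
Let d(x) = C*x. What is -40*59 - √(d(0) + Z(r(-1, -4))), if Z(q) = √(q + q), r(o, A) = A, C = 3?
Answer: -2360 - (-1)^(¼)*2^(¾) ≈ -2361.2 - 1.1892*I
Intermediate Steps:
Z(q) = √2*√q (Z(q) = √(2*q) = √2*√q)
d(x) = 3*x
-40*59 - √(d(0) + Z(r(-1, -4))) = -40*59 - √(3*0 + √2*√(-4)) = -2360 - √(0 + √2*(2*I)) = -2360 - √(0 + 2*I*√2) = -2360 - √(2*I*√2) = -2360 - 2^(¾)*√I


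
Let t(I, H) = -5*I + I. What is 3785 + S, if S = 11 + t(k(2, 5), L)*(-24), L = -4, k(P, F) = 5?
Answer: 4276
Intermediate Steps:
t(I, H) = -4*I
S = 491 (S = 11 - 4*5*(-24) = 11 - 20*(-24) = 11 + 480 = 491)
3785 + S = 3785 + 491 = 4276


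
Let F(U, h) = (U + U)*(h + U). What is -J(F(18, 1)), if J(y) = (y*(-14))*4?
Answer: 38304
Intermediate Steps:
F(U, h) = 2*U*(U + h) (F(U, h) = (2*U)*(U + h) = 2*U*(U + h))
J(y) = -56*y (J(y) = -14*y*4 = -56*y)
-J(F(18, 1)) = -(-56)*2*18*(18 + 1) = -(-56)*2*18*19 = -(-56)*684 = -1*(-38304) = 38304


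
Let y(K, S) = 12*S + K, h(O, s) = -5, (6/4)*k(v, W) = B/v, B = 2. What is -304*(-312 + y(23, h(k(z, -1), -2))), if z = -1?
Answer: 106096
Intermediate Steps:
k(v, W) = 4/(3*v) (k(v, W) = 2*(2/v)/3 = 4/(3*v))
y(K, S) = K + 12*S
-304*(-312 + y(23, h(k(z, -1), -2))) = -304*(-312 + (23 + 12*(-5))) = -304*(-312 + (23 - 60)) = -304*(-312 - 37) = -304*(-349) = 106096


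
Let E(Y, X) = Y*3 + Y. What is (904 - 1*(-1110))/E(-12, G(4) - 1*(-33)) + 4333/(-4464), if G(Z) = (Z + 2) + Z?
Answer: -191635/4464 ≈ -42.929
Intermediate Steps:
G(Z) = 2 + 2*Z (G(Z) = (2 + Z) + Z = 2 + 2*Z)
E(Y, X) = 4*Y (E(Y, X) = 3*Y + Y = 4*Y)
(904 - 1*(-1110))/E(-12, G(4) - 1*(-33)) + 4333/(-4464) = (904 - 1*(-1110))/((4*(-12))) + 4333/(-4464) = (904 + 1110)/(-48) + 4333*(-1/4464) = 2014*(-1/48) - 4333/4464 = -1007/24 - 4333/4464 = -191635/4464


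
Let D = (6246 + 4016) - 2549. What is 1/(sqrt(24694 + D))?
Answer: sqrt(32407)/32407 ≈ 0.0055550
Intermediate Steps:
D = 7713 (D = 10262 - 2549 = 7713)
1/(sqrt(24694 + D)) = 1/(sqrt(24694 + 7713)) = 1/(sqrt(32407)) = sqrt(32407)/32407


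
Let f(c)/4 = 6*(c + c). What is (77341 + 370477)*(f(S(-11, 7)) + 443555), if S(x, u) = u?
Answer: 198782379838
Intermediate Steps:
f(c) = 48*c (f(c) = 4*(6*(c + c)) = 4*(6*(2*c)) = 4*(12*c) = 48*c)
(77341 + 370477)*(f(S(-11, 7)) + 443555) = (77341 + 370477)*(48*7 + 443555) = 447818*(336 + 443555) = 447818*443891 = 198782379838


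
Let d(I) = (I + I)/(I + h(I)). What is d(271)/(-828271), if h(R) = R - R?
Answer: -2/828271 ≈ -2.4147e-6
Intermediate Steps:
h(R) = 0
d(I) = 2 (d(I) = (I + I)/(I + 0) = (2*I)/I = 2)
d(271)/(-828271) = 2/(-828271) = 2*(-1/828271) = -2/828271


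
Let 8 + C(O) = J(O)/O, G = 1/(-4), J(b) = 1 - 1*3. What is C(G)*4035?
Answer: 0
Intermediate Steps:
J(b) = -2 (J(b) = 1 - 3 = -2)
G = -1/4 ≈ -0.25000
C(O) = -8 - 2/O
C(G)*4035 = (-8 - 2/(-1/4))*4035 = (-8 - 2*(-4))*4035 = (-8 + 8)*4035 = 0*4035 = 0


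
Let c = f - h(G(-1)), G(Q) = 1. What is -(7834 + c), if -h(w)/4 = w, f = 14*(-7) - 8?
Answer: -7732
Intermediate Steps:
f = -106 (f = -98 - 8 = -106)
h(w) = -4*w
c = -102 (c = -106 - (-4) = -106 - 1*(-4) = -106 + 4 = -102)
-(7834 + c) = -(7834 - 102) = -1*7732 = -7732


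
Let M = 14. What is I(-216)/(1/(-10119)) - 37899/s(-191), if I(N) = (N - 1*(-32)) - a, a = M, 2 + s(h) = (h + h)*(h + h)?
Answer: 292363736265/145922 ≈ 2.0036e+6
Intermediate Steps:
s(h) = -2 + 4*h**2 (s(h) = -2 + (h + h)*(h + h) = -2 + (2*h)*(2*h) = -2 + 4*h**2)
a = 14
I(N) = 18 + N (I(N) = (N - 1*(-32)) - 1*14 = (N + 32) - 14 = (32 + N) - 14 = 18 + N)
I(-216)/(1/(-10119)) - 37899/s(-191) = (18 - 216)/(1/(-10119)) - 37899/(-2 + 4*(-191)**2) = -198/(-1/10119) - 37899/(-2 + 4*36481) = -198*(-10119) - 37899/(-2 + 145924) = 2003562 - 37899/145922 = 292363736265/145922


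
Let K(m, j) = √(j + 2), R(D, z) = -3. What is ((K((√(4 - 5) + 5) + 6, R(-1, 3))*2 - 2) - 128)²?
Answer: 16896 - 520*I ≈ 16896.0 - 520.0*I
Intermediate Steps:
K(m, j) = √(2 + j)
((K((√(4 - 5) + 5) + 6, R(-1, 3))*2 - 2) - 128)² = ((√(2 - 3)*2 - 2) - 128)² = ((√(-1)*2 - 2) - 128)² = ((I*2 - 2) - 128)² = ((2*I - 2) - 128)² = ((-2 + 2*I) - 128)² = (-130 + 2*I)²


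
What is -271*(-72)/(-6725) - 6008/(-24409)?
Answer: -435864608/164150525 ≈ -2.6553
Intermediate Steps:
-271*(-72)/(-6725) - 6008/(-24409) = 19512*(-1/6725) - 6008*(-1/24409) = -19512/6725 + 6008/24409 = -435864608/164150525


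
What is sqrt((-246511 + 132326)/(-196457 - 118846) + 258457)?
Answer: 2*sqrt(6423698103320442)/315303 ≈ 508.39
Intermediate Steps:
sqrt((-246511 + 132326)/(-196457 - 118846) + 258457) = sqrt(-114185/(-315303) + 258457) = sqrt(-114185*(-1/315303) + 258457) = sqrt(114185/315303 + 258457) = sqrt(81492381656/315303) = 2*sqrt(6423698103320442)/315303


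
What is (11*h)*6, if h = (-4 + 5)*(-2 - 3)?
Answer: -330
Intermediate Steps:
h = -5 (h = 1*(-5) = -5)
(11*h)*6 = (11*(-5))*6 = -55*6 = -330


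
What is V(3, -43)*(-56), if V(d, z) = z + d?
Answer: 2240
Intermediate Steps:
V(d, z) = d + z
V(3, -43)*(-56) = (3 - 43)*(-56) = -40*(-56) = 2240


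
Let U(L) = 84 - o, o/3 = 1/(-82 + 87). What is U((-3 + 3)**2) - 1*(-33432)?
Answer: 167577/5 ≈ 33515.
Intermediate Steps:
o = 3/5 (o = 3/(-82 + 87) = 3/5 ≈ 0.60000)
U(L) = 417/5 (U(L) = 84 - 1*3/5 = 84 - 3/5 = 417/5)
U((-3 + 3)**2) - 1*(-33432) = 417/5 - 1*(-33432) = 417/5 + 33432 = 167577/5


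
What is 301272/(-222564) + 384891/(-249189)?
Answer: -4464904137/1540569461 ≈ -2.8982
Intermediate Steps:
301272/(-222564) + 384891/(-249189) = 301272*(-1/222564) + 384891*(-1/249189) = -25106/18547 - 128297/83063 = -4464904137/1540569461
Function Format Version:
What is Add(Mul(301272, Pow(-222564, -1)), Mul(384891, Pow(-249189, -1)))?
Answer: Rational(-4464904137, 1540569461) ≈ -2.8982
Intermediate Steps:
Add(Mul(301272, Pow(-222564, -1)), Mul(384891, Pow(-249189, -1))) = Add(Mul(301272, Rational(-1, 222564)), Mul(384891, Rational(-1, 249189))) = Add(Rational(-25106, 18547), Rational(-128297, 83063)) = Rational(-4464904137, 1540569461)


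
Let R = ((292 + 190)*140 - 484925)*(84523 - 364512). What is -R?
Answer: -116880008105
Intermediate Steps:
R = 116880008105 (R = (482*140 - 484925)*(-279989) = (67480 - 484925)*(-279989) = -417445*(-279989) = 116880008105)
-R = -1*116880008105 = -116880008105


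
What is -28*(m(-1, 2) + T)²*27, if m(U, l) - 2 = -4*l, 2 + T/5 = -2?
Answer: -511056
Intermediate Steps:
T = -20 (T = -10 + 5*(-2) = -10 - 10 = -20)
m(U, l) = 2 - 4*l
-28*(m(-1, 2) + T)²*27 = -28*((2 - 4*2) - 20)²*27 = -28*((2 - 8) - 20)²*27 = -28*(-6 - 20)²*27 = -28*(-26)²*27 = -28*676*27 = -18928*27 = -511056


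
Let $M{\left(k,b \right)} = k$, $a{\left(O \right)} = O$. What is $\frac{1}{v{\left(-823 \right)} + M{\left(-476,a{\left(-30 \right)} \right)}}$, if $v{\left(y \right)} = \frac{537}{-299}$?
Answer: $- \frac{299}{142861} \approx -0.0020929$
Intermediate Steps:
$v{\left(y \right)} = - \frac{537}{299}$ ($v{\left(y \right)} = 537 \left(- \frac{1}{299}\right) = - \frac{537}{299}$)
$\frac{1}{v{\left(-823 \right)} + M{\left(-476,a{\left(-30 \right)} \right)}} = \frac{1}{- \frac{537}{299} - 476} = \frac{1}{- \frac{142861}{299}} = - \frac{299}{142861}$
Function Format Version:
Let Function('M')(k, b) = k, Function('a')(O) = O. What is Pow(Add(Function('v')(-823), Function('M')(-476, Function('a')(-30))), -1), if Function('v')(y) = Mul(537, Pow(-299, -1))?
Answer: Rational(-299, 142861) ≈ -0.0020929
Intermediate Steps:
Function('v')(y) = Rational(-537, 299) (Function('v')(y) = Mul(537, Rational(-1, 299)) = Rational(-537, 299))
Pow(Add(Function('v')(-823), Function('M')(-476, Function('a')(-30))), -1) = Pow(Add(Rational(-537, 299), -476), -1) = Pow(Rational(-142861, 299), -1) = Rational(-299, 142861)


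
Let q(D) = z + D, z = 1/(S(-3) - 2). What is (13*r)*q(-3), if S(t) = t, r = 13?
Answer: -2704/5 ≈ -540.80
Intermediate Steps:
z = -⅕ (z = 1/(-3 - 2) = 1/(-5) = -⅕ ≈ -0.20000)
q(D) = -⅕ + D
(13*r)*q(-3) = (13*13)*(-⅕ - 3) = 169*(-16/5) = -2704/5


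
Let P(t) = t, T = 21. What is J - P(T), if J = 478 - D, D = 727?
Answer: -270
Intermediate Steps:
J = -249 (J = 478 - 1*727 = 478 - 727 = -249)
J - P(T) = -249 - 1*21 = -249 - 21 = -270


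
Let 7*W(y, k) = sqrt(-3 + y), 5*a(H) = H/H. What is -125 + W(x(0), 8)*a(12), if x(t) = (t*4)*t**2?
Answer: -125 + I*sqrt(3)/35 ≈ -125.0 + 0.049487*I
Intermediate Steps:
a(H) = 1/5 (a(H) = (H/H)/5 = (1/5)*1 = 1/5)
x(t) = 4*t**3 (x(t) = (4*t)*t**2 = 4*t**3)
W(y, k) = sqrt(-3 + y)/7
-125 + W(x(0), 8)*a(12) = -125 + (sqrt(-3 + 4*0**3)/7)*(1/5) = -125 + (sqrt(-3 + 4*0)/7)*(1/5) = -125 + (sqrt(-3 + 0)/7)*(1/5) = -125 + (sqrt(-3)/7)*(1/5) = -125 + ((I*sqrt(3))/7)*(1/5) = -125 + (I*sqrt(3)/7)*(1/5) = -125 + I*sqrt(3)/35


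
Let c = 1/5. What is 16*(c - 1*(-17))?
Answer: 1376/5 ≈ 275.20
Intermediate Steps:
c = 1/5 ≈ 0.20000
16*(c - 1*(-17)) = 16*(1/5 - 1*(-17)) = 16*(1/5 + 17) = 16*(86/5) = 1376/5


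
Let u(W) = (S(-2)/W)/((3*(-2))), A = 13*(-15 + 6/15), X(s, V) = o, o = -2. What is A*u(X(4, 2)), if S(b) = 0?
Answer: 0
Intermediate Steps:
X(s, V) = -2
A = -949/5 (A = 13*(-15 + 6*(1/15)) = 13*(-15 + ⅖) = 13*(-73/5) = -949/5 ≈ -189.80)
u(W) = 0 (u(W) = (0/W)/((3*(-2))) = 0/(-6) = 0*(-⅙) = 0)
A*u(X(4, 2)) = -949/5*0 = 0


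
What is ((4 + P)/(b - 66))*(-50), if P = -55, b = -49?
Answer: -510/23 ≈ -22.174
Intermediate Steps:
((4 + P)/(b - 66))*(-50) = ((4 - 55)/(-49 - 66))*(-50) = -51/(-115)*(-50) = -51*(-1/115)*(-50) = (51/115)*(-50) = -510/23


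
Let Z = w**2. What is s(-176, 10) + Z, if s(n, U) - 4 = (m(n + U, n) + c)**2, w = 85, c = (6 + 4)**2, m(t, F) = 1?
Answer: 17430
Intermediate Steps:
c = 100 (c = 10**2 = 100)
s(n, U) = 10205 (s(n, U) = 4 + (1 + 100)**2 = 4 + 101**2 = 4 + 10201 = 10205)
Z = 7225 (Z = 85**2 = 7225)
s(-176, 10) + Z = 10205 + 7225 = 17430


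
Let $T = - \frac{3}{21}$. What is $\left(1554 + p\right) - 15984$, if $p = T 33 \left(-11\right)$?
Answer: $- \frac{100647}{7} \approx -14378.0$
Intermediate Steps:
$T = - \frac{1}{7}$ ($T = \left(-3\right) \frac{1}{21} = - \frac{1}{7} \approx -0.14286$)
$p = \frac{363}{7}$ ($p = \left(- \frac{1}{7}\right) 33 \left(-11\right) = \left(- \frac{33}{7}\right) \left(-11\right) = \frac{363}{7} \approx 51.857$)
$\left(1554 + p\right) - 15984 = \left(1554 + \frac{363}{7}\right) - 15984 = \frac{11241}{7} - 15984 = - \frac{100647}{7}$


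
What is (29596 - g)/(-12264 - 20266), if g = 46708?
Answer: 8556/16265 ≈ 0.52604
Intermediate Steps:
(29596 - g)/(-12264 - 20266) = (29596 - 1*46708)/(-12264 - 20266) = (29596 - 46708)/(-32530) = -17112*(-1/32530) = 8556/16265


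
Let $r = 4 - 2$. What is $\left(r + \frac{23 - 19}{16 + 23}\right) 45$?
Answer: $\frac{1230}{13} \approx 94.615$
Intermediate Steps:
$r = 2$ ($r = 4 - 2 = 2$)
$\left(r + \frac{23 - 19}{16 + 23}\right) 45 = \left(2 + \frac{23 - 19}{16 + 23}\right) 45 = \left(2 + \frac{4}{39}\right) 45 = \frac{82}{39} \cdot 45 = \frac{1230}{13}$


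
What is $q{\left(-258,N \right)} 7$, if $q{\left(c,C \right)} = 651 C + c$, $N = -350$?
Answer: $-1596756$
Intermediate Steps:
$q{\left(c,C \right)} = c + 651 C$
$q{\left(-258,N \right)} 7 = \left(-258 + 651 \left(-350\right)\right) 7 = \left(-258 - 227850\right) 7 = \left(-228108\right) 7 = -1596756$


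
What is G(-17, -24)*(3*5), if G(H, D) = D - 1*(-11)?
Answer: -195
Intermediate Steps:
G(H, D) = 11 + D (G(H, D) = D + 11 = 11 + D)
G(-17, -24)*(3*5) = (11 - 24)*(3*5) = -13*15 = -195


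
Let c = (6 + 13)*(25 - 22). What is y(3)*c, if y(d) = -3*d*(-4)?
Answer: 2052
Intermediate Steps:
c = 57 (c = 19*3 = 57)
y(d) = 12*d
y(3)*c = (12*3)*57 = 36*57 = 2052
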